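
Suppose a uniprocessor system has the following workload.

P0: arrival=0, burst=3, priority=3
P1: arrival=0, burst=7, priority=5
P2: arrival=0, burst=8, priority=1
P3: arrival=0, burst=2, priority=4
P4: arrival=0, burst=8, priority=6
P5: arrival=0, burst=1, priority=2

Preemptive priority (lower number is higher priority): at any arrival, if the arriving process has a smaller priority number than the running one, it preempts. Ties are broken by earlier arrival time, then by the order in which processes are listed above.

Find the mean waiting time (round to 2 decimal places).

10.67

Timeline: | P2 0-8 | P5 8-9 | P0 9-12 | P3 12-14 | P1 14-21 | P4 21-29 |
Completion: P0=12  P1=21  P2=8  P3=14  P4=29  P5=9
Turnaround (C−A): P0=12  P1=21  P2=8  P3=14  P4=29  P5=9
Waiting times: P0=9, P1=14, P2=0, P3=12, P4=21, P5=8
Average waiting = (9+14+0+12+21+8) / 6 = 64/6 = 10.67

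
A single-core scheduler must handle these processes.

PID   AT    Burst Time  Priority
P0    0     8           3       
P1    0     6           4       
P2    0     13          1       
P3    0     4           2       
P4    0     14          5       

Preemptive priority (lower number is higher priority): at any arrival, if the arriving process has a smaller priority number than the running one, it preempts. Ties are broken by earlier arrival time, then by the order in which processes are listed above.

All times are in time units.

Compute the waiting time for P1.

25

Schedule: | P2 0-13 | P3 13-17 | P0 17-25 | P1 25-31 | P4 31-45 |
Completion: P0=25  P1=31  P2=13  P3=17  P4=45
Turnaround (C−A): P0=25  P1=31  P2=13  P3=17  P4=45
Waiting(P1) = turnaround − burst = 31 − 6 = 25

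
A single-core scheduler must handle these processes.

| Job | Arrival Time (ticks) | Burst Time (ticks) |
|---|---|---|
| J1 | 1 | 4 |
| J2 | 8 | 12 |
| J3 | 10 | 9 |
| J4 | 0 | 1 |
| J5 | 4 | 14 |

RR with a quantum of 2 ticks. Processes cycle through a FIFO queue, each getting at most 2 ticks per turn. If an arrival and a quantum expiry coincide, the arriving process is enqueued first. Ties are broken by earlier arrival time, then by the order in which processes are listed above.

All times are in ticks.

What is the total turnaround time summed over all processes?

98

Gantt: | J4 0-1 | J1 1-5 | J5 5-9 | J2 9-11 | J5 11-13 | J3 13-15 | J2 15-17 | J5 17-19 | J3 19-21 | J2 21-23 | J5 23-25 | J3 25-27 | J2 27-29 | J5 29-31 | J3 31-33 | J2 33-35 | J5 35-37 | J3 37-38 | J2 38-40 |
Completion: J1=5  J2=40  J3=38  J4=1  J5=37
Turnaround (C−A): J1=4  J2=32  J3=28  J4=1  J5=33
Turnaround = completion − arrival: J1=4, J2=32, J3=28, J4=1, J5=33
Total turnaround = 4 + 32 + 28 + 1 + 33 = 98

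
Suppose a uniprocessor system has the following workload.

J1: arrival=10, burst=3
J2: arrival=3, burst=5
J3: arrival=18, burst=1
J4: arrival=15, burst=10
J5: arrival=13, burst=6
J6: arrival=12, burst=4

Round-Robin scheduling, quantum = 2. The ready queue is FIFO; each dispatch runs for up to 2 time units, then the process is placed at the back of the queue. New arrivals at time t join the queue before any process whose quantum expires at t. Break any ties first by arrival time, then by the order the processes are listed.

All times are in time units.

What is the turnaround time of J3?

6

Schedule: | idle 0-3 | J2 3-8 | idle 8-10 | J1 10-12 | J6 12-14 | J1 14-15 | J5 15-17 | J6 17-19 | J4 19-21 | J5 21-23 | J3 23-24 | J4 24-26 | J5 26-28 | J4 28-34 |
Completion: J1=15  J2=8  J3=24  J4=34  J5=28  J6=19
Turnaround(J3) = completion − arrival = 24 − 18 = 6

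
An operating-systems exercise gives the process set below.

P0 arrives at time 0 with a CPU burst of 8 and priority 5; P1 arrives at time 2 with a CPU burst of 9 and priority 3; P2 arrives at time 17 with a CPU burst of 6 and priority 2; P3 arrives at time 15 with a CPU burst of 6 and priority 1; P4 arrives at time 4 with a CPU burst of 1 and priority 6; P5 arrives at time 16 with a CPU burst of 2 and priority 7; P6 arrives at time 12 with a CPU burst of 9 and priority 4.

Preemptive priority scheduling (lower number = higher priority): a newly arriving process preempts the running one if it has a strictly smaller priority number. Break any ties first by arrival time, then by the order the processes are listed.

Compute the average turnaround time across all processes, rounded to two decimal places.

Gantt: | P0 0-2 | P1 2-11 | P0 11-12 | P6 12-15 | P3 15-21 | P2 21-27 | P6 27-33 | P0 33-38 | P4 38-39 | P5 39-41 |
Completion: P0=38  P1=11  P2=27  P3=21  P4=39  P5=41  P6=33
Turnaround times: P0=38, P1=9, P2=10, P3=6, P4=35, P5=25, P6=21
Average turnaround = (38+9+10+6+35+25+21) / 7 = 144/7 = 20.57

20.57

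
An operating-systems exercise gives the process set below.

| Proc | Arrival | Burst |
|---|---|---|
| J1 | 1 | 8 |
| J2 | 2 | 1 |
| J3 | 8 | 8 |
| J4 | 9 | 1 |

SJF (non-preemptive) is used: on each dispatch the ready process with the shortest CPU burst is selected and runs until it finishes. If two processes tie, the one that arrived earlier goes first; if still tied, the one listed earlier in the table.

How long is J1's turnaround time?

Gantt: | idle 0-1 | J1 1-9 | J2 9-10 | J4 10-11 | J3 11-19 |
Completion: J1=9  J2=10  J3=19  J4=11
Turnaround(J1) = completion − arrival = 9 − 1 = 8

8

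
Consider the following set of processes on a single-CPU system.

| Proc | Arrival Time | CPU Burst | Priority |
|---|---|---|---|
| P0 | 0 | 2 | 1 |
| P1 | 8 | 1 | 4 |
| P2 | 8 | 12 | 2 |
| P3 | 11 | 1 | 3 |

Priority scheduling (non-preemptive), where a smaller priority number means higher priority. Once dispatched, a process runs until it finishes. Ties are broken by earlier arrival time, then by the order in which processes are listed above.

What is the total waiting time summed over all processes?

Timeline: | P0 0-2 | idle 2-8 | P2 8-20 | P3 20-21 | P1 21-22 |
Completion: P0=2  P1=22  P2=20  P3=21
Waiting = turnaround − burst: P0=0, P1=13, P2=0, P3=9
Total waiting = 0 + 13 + 0 + 9 = 22

22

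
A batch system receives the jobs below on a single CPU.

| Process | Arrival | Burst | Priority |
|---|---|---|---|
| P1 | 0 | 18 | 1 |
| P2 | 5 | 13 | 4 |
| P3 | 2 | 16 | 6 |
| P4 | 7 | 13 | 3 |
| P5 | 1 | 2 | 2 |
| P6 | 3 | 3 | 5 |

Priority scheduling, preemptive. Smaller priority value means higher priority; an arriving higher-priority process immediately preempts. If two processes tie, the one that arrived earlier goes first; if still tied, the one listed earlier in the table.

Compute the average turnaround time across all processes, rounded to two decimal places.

35.50

Gantt: | P1 0-18 | P5 18-20 | P4 20-33 | P2 33-46 | P6 46-49 | P3 49-65 |
Completion: P1=18  P2=46  P3=65  P4=33  P5=20  P6=49
Turnaround (C−A): P1=18  P2=41  P3=63  P4=26  P5=19  P6=46
Turnaround times: P1=18, P2=41, P3=63, P4=26, P5=19, P6=46
Average turnaround = (18+41+63+26+19+46) / 6 = 213/6 = 35.50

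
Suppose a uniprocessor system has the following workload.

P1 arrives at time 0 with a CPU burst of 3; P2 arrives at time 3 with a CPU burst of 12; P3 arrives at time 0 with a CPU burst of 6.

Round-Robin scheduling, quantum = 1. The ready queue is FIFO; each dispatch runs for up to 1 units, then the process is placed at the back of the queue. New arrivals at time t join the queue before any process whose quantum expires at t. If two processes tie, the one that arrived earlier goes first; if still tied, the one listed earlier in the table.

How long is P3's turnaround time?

13

Gantt: | P1 0-1 | P3 1-2 | P1 2-3 | P3 3-4 | P2 4-5 | P1 5-6 | P3 6-7 | P2 7-8 | P3 8-9 | P2 9-10 | P3 10-11 | P2 11-12 | P3 12-13 | P2 13-21 |
Completion: P1=6  P2=21  P3=13
Turnaround (C−A): P1=6  P2=18  P3=13
Turnaround(P3) = completion − arrival = 13 − 0 = 13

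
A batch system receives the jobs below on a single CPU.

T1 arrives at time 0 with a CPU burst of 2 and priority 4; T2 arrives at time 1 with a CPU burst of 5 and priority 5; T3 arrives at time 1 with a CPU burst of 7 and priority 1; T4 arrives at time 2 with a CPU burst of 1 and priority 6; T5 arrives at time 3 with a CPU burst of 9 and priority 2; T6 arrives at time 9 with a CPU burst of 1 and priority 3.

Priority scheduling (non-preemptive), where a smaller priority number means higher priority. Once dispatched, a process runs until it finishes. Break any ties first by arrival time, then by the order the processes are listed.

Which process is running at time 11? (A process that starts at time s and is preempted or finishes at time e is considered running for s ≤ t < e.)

Gantt: | T1 0-2 | T3 2-9 | T5 9-18 | T6 18-19 | T2 19-24 | T4 24-25 |
Completion: T1=2  T2=24  T3=9  T4=25  T5=18  T6=19
Turnaround (C−A): T1=2  T2=23  T3=8  T4=23  T5=15  T6=10

T5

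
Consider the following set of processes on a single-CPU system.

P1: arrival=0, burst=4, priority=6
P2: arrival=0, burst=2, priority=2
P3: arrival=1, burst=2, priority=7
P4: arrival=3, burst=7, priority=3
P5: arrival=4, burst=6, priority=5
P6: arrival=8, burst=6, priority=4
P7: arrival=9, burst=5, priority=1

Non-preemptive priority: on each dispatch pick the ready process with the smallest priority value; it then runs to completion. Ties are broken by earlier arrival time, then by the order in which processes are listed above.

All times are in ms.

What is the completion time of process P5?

Timeline: | P2 0-2 | P1 2-6 | P4 6-13 | P7 13-18 | P6 18-24 | P5 24-30 | P3 30-32 |
Completion: P1=6  P2=2  P3=32  P4=13  P5=30  P6=24  P7=18
Turnaround (C−A): P1=6  P2=2  P3=31  P4=10  P5=26  P6=16  P7=9

30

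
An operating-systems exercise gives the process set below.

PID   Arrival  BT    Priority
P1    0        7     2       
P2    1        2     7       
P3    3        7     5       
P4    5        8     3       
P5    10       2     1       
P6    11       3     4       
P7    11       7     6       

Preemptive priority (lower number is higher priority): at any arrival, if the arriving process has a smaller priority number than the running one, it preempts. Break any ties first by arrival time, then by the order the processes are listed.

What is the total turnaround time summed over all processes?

112

Gantt: | P1 0-7 | P4 7-10 | P5 10-12 | P4 12-17 | P6 17-20 | P3 20-27 | P7 27-34 | P2 34-36 |
Completion: P1=7  P2=36  P3=27  P4=17  P5=12  P6=20  P7=34
Turnaround (C−A): P1=7  P2=35  P3=24  P4=12  P5=2  P6=9  P7=23
Turnaround = completion − arrival: P1=7, P2=35, P3=24, P4=12, P5=2, P6=9, P7=23
Total turnaround = 7 + 35 + 24 + 12 + 2 + 9 + 23 = 112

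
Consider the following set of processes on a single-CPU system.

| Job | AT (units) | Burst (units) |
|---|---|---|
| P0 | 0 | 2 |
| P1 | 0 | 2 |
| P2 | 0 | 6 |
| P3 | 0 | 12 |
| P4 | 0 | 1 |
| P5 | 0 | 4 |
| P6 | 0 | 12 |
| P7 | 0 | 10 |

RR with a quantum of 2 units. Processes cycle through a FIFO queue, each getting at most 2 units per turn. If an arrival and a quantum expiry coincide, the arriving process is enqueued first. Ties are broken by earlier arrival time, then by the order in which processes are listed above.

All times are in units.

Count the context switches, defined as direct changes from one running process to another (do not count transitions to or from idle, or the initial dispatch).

24

Timeline: | P0 0-2 | P1 2-4 | P2 4-6 | P3 6-8 | P4 8-9 | P5 9-11 | P6 11-13 | P7 13-15 | P2 15-17 | P3 17-19 | P5 19-21 | P6 21-23 | P7 23-25 | P2 25-27 | P3 27-29 | P6 29-31 | P7 31-33 | P3 33-35 | P6 35-37 | P7 37-39 | P3 39-41 | P6 41-43 | P7 43-45 | P3 45-47 | P6 47-49 |
Completion: P0=2  P1=4  P2=27  P3=47  P4=9  P5=21  P6=49  P7=45
Turnaround (C−A): P0=2  P1=4  P2=27  P3=47  P4=9  P5=21  P6=49  P7=45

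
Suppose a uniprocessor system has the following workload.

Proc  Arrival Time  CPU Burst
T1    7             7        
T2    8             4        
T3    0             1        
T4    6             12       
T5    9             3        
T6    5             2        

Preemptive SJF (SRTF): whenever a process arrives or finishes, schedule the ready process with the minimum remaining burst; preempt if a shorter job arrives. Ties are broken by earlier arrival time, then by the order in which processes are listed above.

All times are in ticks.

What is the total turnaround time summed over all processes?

54

Schedule: | T3 0-1 | idle 1-5 | T6 5-7 | T1 7-8 | T2 8-12 | T5 12-15 | T1 15-21 | T4 21-33 |
Completion: T1=21  T2=12  T3=1  T4=33  T5=15  T6=7
Turnaround = completion − arrival: T1=14, T2=4, T3=1, T4=27, T5=6, T6=2
Total turnaround = 14 + 4 + 1 + 27 + 6 + 2 = 54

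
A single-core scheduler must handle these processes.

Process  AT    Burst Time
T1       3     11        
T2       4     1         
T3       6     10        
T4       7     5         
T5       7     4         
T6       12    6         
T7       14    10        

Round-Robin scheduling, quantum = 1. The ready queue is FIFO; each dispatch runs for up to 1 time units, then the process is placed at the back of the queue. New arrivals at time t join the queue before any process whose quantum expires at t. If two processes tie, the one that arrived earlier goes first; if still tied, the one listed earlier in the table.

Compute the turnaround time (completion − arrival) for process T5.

19

Schedule: | idle 0-3 | T1 3-4 | T2 4-5 | T1 5-6 | T3 6-7 | T1 7-8 | T4 8-9 | T5 9-10 | T3 10-11 | T1 11-12 | T4 12-13 | T5 13-14 | T3 14-15 | T6 15-16 | T1 16-17 | T4 17-18 | T7 18-19 | T5 19-20 | T3 20-21 | T6 21-22 | T1 22-23 | T4 23-24 | T7 24-25 | T5 25-26 | T3 26-27 | T6 27-28 | T1 28-29 | T4 29-30 | T7 30-31 | T3 31-32 | T6 32-33 | T1 33-34 | T7 34-35 | T3 35-36 | T6 36-37 | T1 37-38 | T7 38-39 | T3 39-40 | T6 40-41 | T1 41-42 | T7 42-43 | T3 43-44 | T1 44-45 | T7 45-46 | T3 46-47 | T7 47-50 |
Completion: T1=45  T2=5  T3=47  T4=30  T5=26  T6=41  T7=50
Turnaround (C−A): T1=42  T2=1  T3=41  T4=23  T5=19  T6=29  T7=36
Turnaround(T5) = completion − arrival = 26 − 7 = 19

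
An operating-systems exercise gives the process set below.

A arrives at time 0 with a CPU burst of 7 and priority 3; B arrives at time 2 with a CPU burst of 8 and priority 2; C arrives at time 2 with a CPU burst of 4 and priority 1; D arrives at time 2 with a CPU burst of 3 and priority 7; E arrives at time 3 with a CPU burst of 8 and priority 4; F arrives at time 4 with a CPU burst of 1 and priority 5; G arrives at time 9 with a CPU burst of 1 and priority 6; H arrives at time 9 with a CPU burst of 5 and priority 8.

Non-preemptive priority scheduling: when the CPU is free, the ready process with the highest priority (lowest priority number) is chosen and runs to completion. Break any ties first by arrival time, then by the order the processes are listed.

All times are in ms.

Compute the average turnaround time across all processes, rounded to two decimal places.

Timeline: | A 0-7 | C 7-11 | B 11-19 | E 19-27 | F 27-28 | G 28-29 | D 29-32 | H 32-37 |
Completion: A=7  B=19  C=11  D=32  E=27  F=28  G=29  H=37
Turnaround times: A=7, B=17, C=9, D=30, E=24, F=24, G=20, H=28
Average turnaround = (7+17+9+30+24+24+20+28) / 8 = 159/8 = 19.88

19.88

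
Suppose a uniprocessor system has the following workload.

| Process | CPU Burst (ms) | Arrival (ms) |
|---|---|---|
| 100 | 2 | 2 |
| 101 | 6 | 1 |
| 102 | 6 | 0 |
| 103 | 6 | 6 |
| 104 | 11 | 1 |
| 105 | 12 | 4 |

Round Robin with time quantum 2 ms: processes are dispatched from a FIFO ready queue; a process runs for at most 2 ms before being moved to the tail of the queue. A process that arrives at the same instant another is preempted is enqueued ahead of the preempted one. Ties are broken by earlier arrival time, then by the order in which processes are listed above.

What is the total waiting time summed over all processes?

Timeline: | 102 0-2 | 101 2-4 | 104 4-6 | 100 6-8 | 102 8-10 | 105 10-12 | 101 12-14 | 103 14-16 | 104 16-18 | 102 18-20 | 105 20-22 | 101 22-24 | 103 24-26 | 104 26-28 | 105 28-30 | 103 30-32 | 104 32-34 | 105 34-36 | 104 36-38 | 105 38-40 | 104 40-41 | 105 41-43 |
Completion: 100=8  101=24  102=20  103=32  104=41  105=43
Waiting = turnaround − burst: 100=4, 101=17, 102=14, 103=20, 104=29, 105=27
Total waiting = 4 + 17 + 14 + 20 + 29 + 27 = 111

111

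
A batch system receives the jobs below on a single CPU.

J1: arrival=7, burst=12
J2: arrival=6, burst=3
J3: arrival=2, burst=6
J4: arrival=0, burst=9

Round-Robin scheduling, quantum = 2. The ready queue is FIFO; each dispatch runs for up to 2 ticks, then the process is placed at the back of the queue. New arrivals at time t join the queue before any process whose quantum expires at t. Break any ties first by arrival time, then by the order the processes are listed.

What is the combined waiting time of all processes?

40

Gantt: | J4 0-2 | J3 2-4 | J4 4-6 | J3 6-8 | J2 8-10 | J4 10-12 | J1 12-14 | J3 14-16 | J2 16-17 | J4 17-19 | J1 19-21 | J4 21-22 | J1 22-30 |
Completion: J1=30  J2=17  J3=16  J4=22
Waiting = turnaround − burst: J1=11, J2=8, J3=8, J4=13
Total waiting = 11 + 8 + 8 + 13 = 40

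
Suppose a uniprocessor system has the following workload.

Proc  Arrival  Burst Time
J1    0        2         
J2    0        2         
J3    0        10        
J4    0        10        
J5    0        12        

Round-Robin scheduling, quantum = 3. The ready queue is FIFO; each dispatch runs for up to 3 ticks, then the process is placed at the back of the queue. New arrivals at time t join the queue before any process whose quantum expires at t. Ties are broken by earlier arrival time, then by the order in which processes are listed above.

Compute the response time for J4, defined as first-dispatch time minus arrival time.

7

Gantt: | J1 0-2 | J2 2-4 | J3 4-7 | J4 7-10 | J5 10-13 | J3 13-16 | J4 16-19 | J5 19-22 | J3 22-25 | J4 25-28 | J5 28-31 | J3 31-32 | J4 32-33 | J5 33-36 |
Completion: J1=2  J2=4  J3=32  J4=33  J5=36
Turnaround (C−A): J1=2  J2=4  J3=32  J4=33  J5=36
Response(J4) = first start − arrival = 7 − 0 = 7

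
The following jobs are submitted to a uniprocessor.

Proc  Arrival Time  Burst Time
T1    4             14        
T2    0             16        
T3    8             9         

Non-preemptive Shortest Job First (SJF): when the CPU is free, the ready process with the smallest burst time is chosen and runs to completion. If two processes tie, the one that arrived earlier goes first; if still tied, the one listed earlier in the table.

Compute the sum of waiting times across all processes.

29

Schedule: | T2 0-16 | T3 16-25 | T1 25-39 |
Completion: T1=39  T2=16  T3=25
Waiting = turnaround − burst: T1=21, T2=0, T3=8
Total waiting = 21 + 0 + 8 = 29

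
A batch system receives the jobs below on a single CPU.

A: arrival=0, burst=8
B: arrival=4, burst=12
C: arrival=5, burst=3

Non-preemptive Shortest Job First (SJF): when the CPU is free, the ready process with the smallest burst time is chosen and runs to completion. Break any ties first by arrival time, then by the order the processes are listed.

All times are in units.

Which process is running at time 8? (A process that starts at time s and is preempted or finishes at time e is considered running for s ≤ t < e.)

Schedule: | A 0-8 | C 8-11 | B 11-23 |
Completion: A=8  B=23  C=11
Turnaround (C−A): A=8  B=19  C=6

C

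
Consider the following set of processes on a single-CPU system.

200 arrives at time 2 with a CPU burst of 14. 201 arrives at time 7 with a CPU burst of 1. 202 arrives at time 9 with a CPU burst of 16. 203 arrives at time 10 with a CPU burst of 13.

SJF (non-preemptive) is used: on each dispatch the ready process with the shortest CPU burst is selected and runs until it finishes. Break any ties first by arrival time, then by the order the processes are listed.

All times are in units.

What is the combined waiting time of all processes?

37

Schedule: | idle 0-2 | 200 2-16 | 201 16-17 | 203 17-30 | 202 30-46 |
Completion: 200=16  201=17  202=46  203=30
Turnaround (C−A): 200=14  201=10  202=37  203=20
Waiting = turnaround − burst: 200=0, 201=9, 202=21, 203=7
Total waiting = 0 + 9 + 21 + 7 = 37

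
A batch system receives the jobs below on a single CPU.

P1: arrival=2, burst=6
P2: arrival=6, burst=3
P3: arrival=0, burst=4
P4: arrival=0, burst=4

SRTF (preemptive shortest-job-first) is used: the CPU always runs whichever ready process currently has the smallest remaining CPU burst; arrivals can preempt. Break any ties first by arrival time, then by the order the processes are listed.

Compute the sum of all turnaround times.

32

Gantt: | P3 0-4 | P4 4-8 | P2 8-11 | P1 11-17 |
Completion: P1=17  P2=11  P3=4  P4=8
Turnaround = completion − arrival: P1=15, P2=5, P3=4, P4=8
Total turnaround = 15 + 5 + 4 + 8 = 32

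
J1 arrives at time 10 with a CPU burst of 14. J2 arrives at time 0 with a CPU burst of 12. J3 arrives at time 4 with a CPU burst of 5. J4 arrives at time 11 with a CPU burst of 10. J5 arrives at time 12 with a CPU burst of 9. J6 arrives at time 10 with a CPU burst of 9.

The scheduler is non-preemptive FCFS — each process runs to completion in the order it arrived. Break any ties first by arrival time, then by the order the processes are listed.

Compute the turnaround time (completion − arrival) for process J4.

39

Gantt: | J2 0-12 | J3 12-17 | J1 17-31 | J6 31-40 | J4 40-50 | J5 50-59 |
Completion: J1=31  J2=12  J3=17  J4=50  J5=59  J6=40
Turnaround(J4) = completion − arrival = 50 − 11 = 39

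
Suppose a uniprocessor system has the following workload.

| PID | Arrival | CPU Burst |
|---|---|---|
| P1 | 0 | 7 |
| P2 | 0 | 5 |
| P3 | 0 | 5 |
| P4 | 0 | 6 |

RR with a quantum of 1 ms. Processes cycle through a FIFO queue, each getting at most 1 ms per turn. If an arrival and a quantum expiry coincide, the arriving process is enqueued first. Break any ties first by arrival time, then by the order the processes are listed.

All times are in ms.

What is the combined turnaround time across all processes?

Gantt: | P1 0-1 | P2 1-2 | P3 2-3 | P4 3-4 | P1 4-5 | P2 5-6 | P3 6-7 | P4 7-8 | P1 8-9 | P2 9-10 | P3 10-11 | P4 11-12 | P1 12-13 | P2 13-14 | P3 14-15 | P4 15-16 | P1 16-17 | P2 17-18 | P3 18-19 | P4 19-20 | P1 20-21 | P4 21-22 | P1 22-23 |
Completion: P1=23  P2=18  P3=19  P4=22
Turnaround (C−A): P1=23  P2=18  P3=19  P4=22
Turnaround = completion − arrival: P1=23, P2=18, P3=19, P4=22
Total turnaround = 23 + 18 + 19 + 22 = 82

82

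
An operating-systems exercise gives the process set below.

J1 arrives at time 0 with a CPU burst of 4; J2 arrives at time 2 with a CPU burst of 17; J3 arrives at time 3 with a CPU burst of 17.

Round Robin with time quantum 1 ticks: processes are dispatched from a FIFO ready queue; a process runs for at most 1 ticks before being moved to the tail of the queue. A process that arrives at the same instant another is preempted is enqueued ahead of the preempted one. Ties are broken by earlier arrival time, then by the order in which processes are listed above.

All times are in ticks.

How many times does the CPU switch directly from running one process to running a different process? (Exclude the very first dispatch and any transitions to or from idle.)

36

Schedule: | J1 0-2 | J2 2-3 | J1 3-4 | J3 4-5 | J2 5-6 | J1 6-7 | J3 7-8 | J2 8-9 | J3 9-10 | J2 10-11 | J3 11-12 | J2 12-13 | J3 13-14 | J2 14-15 | J3 15-16 | J2 16-17 | J3 17-18 | J2 18-19 | J3 19-20 | J2 20-21 | J3 21-22 | J2 22-23 | J3 23-24 | J2 24-25 | J3 25-26 | J2 26-27 | J3 27-28 | J2 28-29 | J3 29-30 | J2 30-31 | J3 31-32 | J2 32-33 | J3 33-34 | J2 34-35 | J3 35-36 | J2 36-37 | J3 37-38 |
Completion: J1=7  J2=37  J3=38
Turnaround (C−A): J1=7  J2=35  J3=35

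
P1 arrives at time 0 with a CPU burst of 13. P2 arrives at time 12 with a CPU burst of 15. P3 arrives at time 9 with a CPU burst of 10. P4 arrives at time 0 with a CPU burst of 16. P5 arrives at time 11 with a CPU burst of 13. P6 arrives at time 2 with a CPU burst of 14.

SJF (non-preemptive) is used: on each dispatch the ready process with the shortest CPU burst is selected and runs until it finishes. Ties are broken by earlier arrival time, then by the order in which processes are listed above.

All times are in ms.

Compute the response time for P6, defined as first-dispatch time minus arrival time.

34

Gantt: | P1 0-13 | P3 13-23 | P5 23-36 | P6 36-50 | P2 50-65 | P4 65-81 |
Completion: P1=13  P2=65  P3=23  P4=81  P5=36  P6=50
Turnaround (C−A): P1=13  P2=53  P3=14  P4=81  P5=25  P6=48
Response(P6) = first start − arrival = 36 − 2 = 34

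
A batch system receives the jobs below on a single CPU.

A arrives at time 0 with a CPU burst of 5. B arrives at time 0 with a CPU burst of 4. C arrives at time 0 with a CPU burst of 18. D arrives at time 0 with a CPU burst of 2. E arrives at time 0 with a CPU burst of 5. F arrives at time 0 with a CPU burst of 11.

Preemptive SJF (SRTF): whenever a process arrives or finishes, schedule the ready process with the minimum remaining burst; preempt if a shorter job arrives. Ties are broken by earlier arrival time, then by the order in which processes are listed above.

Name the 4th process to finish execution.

Schedule: | D 0-2 | B 2-6 | A 6-11 | E 11-16 | F 16-27 | C 27-45 |
Completion: A=11  B=6  C=45  D=2  E=16  F=27
Turnaround (C−A): A=11  B=6  C=45  D=2  E=16  F=27
Finish order: D → B → A → E → F → C

E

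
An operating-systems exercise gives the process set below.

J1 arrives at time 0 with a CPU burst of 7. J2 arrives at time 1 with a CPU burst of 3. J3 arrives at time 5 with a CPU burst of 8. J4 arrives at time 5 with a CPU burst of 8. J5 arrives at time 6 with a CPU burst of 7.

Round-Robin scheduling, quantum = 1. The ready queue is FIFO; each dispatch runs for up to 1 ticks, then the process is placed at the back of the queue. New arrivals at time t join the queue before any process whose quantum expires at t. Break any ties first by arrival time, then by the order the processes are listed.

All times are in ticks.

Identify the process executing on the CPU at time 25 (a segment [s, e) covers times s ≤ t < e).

J3

Timeline: | J1 0-1 | J2 1-2 | J1 2-3 | J2 3-4 | J1 4-5 | J2 5-6 | J3 6-7 | J4 7-8 | J1 8-9 | J5 9-10 | J3 10-11 | J4 11-12 | J1 12-13 | J5 13-14 | J3 14-15 | J4 15-16 | J1 16-17 | J5 17-18 | J3 18-19 | J4 19-20 | J1 20-21 | J5 21-22 | J3 22-23 | J4 23-24 | J5 24-25 | J3 25-26 | J4 26-27 | J5 27-28 | J3 28-29 | J4 29-30 | J5 30-31 | J3 31-32 | J4 32-33 |
Completion: J1=21  J2=6  J3=32  J4=33  J5=31
Turnaround (C−A): J1=21  J2=5  J3=27  J4=28  J5=25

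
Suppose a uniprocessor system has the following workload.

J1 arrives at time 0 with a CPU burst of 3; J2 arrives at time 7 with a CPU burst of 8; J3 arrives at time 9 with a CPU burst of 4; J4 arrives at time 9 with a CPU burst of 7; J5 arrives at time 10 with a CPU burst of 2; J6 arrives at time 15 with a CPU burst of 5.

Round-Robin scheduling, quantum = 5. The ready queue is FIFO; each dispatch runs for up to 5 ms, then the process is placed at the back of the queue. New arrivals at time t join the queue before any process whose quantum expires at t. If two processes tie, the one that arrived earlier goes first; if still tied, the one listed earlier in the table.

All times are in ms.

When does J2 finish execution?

Schedule: | J1 0-3 | idle 3-7 | J2 7-12 | J3 12-16 | J4 16-21 | J5 21-23 | J2 23-26 | J6 26-31 | J4 31-33 |
Completion: J1=3  J2=26  J3=16  J4=33  J5=23  J6=31
Turnaround (C−A): J1=3  J2=19  J3=7  J4=24  J5=13  J6=16

26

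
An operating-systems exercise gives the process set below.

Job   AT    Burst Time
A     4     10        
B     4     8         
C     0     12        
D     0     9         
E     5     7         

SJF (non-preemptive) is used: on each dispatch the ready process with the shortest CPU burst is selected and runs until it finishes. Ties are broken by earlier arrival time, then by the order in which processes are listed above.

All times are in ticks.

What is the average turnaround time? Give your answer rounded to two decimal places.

23.20

Timeline: | D 0-9 | E 9-16 | B 16-24 | A 24-34 | C 34-46 |
Completion: A=34  B=24  C=46  D=9  E=16
Turnaround (C−A): A=30  B=20  C=46  D=9  E=11
Turnaround times: A=30, B=20, C=46, D=9, E=11
Average turnaround = (30+20+46+9+11) / 5 = 116/5 = 23.20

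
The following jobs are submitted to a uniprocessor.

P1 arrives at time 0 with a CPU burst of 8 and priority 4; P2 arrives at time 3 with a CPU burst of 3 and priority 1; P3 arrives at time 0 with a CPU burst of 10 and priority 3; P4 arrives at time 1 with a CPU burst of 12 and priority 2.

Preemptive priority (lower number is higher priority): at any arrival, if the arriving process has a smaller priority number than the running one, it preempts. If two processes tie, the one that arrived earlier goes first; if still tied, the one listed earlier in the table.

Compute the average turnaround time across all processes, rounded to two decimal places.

Timeline: | P3 0-1 | P4 1-3 | P2 3-6 | P4 6-16 | P3 16-25 | P1 25-33 |
Completion: P1=33  P2=6  P3=25  P4=16
Turnaround (C−A): P1=33  P2=3  P3=25  P4=15
Turnaround times: P1=33, P2=3, P3=25, P4=15
Average turnaround = (33+3+25+15) / 4 = 76/4 = 19.00

19.00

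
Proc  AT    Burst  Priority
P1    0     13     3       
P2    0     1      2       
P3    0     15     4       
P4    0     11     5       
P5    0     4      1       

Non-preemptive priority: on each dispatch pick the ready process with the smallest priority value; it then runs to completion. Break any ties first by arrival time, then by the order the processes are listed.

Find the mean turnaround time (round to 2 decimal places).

20.80

Gantt: | P5 0-4 | P2 4-5 | P1 5-18 | P3 18-33 | P4 33-44 |
Completion: P1=18  P2=5  P3=33  P4=44  P5=4
Turnaround (C−A): P1=18  P2=5  P3=33  P4=44  P5=4
Turnaround times: P1=18, P2=5, P3=33, P4=44, P5=4
Average turnaround = (18+5+33+44+4) / 5 = 104/5 = 20.80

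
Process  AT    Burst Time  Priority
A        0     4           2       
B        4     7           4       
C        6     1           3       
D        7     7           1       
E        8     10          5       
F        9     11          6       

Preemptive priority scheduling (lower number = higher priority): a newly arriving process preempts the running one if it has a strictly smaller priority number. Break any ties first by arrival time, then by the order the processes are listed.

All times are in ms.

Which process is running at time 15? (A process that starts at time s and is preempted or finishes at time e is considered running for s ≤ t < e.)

B

Gantt: | A 0-4 | B 4-6 | C 6-7 | D 7-14 | B 14-19 | E 19-29 | F 29-40 |
Completion: A=4  B=19  C=7  D=14  E=29  F=40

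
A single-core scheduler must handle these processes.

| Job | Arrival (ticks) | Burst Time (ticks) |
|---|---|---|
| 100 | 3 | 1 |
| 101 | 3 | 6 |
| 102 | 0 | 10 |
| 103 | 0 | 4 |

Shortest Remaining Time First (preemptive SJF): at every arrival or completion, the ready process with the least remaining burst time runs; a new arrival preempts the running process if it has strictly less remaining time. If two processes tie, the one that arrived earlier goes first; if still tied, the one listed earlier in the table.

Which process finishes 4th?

Gantt: | 103 0-4 | 100 4-5 | 101 5-11 | 102 11-21 |
Completion: 100=5  101=11  102=21  103=4
Turnaround (C−A): 100=2  101=8  102=21  103=4
Finish order: 103 → 100 → 101 → 102

102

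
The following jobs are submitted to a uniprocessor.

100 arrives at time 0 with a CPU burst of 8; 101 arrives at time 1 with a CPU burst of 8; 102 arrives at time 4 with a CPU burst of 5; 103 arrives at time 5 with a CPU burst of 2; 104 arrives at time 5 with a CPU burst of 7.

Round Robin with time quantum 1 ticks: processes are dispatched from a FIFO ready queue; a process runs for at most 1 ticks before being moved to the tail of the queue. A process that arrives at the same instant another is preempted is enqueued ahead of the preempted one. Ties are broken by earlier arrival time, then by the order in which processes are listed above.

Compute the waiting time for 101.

19

Gantt: | 100 0-1 | 101 1-2 | 100 2-3 | 101 3-4 | 100 4-5 | 102 5-6 | 101 6-7 | 103 7-8 | 104 8-9 | 100 9-10 | 102 10-11 | 101 11-12 | 103 12-13 | 104 13-14 | 100 14-15 | 102 15-16 | 101 16-17 | 104 17-18 | 100 18-19 | 102 19-20 | 101 20-21 | 104 21-22 | 100 22-23 | 102 23-24 | 101 24-25 | 104 25-26 | 100 26-27 | 101 27-28 | 104 28-30 |
Completion: 100=27  101=28  102=24  103=13  104=30
Turnaround (C−A): 100=27  101=27  102=20  103=8  104=25
Waiting(101) = turnaround − burst = 27 − 8 = 19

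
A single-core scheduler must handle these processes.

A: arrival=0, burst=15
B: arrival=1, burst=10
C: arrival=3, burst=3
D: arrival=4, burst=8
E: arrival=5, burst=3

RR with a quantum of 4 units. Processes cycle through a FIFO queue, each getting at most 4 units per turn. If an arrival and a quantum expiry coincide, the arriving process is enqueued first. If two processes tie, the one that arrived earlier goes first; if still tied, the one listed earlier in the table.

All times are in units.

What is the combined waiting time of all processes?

Schedule: | A 0-4 | B 4-8 | C 8-11 | D 11-15 | A 15-19 | E 19-22 | B 22-26 | D 26-30 | A 30-34 | B 34-36 | A 36-39 |
Completion: A=39  B=36  C=11  D=30  E=22
Turnaround (C−A): A=39  B=35  C=8  D=26  E=17
Waiting = turnaround − burst: A=24, B=25, C=5, D=18, E=14
Total waiting = 24 + 25 + 5 + 18 + 14 = 86

86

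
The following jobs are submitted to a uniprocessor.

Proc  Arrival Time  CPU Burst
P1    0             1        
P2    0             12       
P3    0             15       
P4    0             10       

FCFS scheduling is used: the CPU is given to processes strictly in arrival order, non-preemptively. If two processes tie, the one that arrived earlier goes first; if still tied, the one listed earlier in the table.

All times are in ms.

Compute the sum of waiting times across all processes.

Schedule: | P1 0-1 | P2 1-13 | P3 13-28 | P4 28-38 |
Completion: P1=1  P2=13  P3=28  P4=38
Turnaround (C−A): P1=1  P2=13  P3=28  P4=38
Waiting = turnaround − burst: P1=0, P2=1, P3=13, P4=28
Total waiting = 0 + 1 + 13 + 28 = 42

42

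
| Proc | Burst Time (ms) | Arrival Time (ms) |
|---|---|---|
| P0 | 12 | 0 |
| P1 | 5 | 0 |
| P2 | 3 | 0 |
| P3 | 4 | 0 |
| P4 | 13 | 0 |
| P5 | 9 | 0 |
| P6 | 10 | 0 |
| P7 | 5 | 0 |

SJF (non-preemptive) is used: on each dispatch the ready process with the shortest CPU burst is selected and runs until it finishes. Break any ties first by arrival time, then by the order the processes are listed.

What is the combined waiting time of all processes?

Gantt: | P2 0-3 | P3 3-7 | P1 7-12 | P7 12-17 | P5 17-26 | P6 26-36 | P0 36-48 | P4 48-61 |
Completion: P0=48  P1=12  P2=3  P3=7  P4=61  P5=26  P6=36  P7=17
Turnaround (C−A): P0=48  P1=12  P2=3  P3=7  P4=61  P5=26  P6=36  P7=17
Waiting = turnaround − burst: P0=36, P1=7, P2=0, P3=3, P4=48, P5=17, P6=26, P7=12
Total waiting = 36 + 7 + 0 + 3 + 48 + 17 + 26 + 12 = 149

149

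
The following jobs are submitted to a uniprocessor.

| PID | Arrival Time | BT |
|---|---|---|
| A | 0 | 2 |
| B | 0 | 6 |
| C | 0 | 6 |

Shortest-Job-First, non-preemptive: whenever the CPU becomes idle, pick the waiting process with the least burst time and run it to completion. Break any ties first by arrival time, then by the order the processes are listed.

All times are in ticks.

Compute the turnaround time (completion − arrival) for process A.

Schedule: | A 0-2 | B 2-8 | C 8-14 |
Completion: A=2  B=8  C=14
Turnaround (C−A): A=2  B=8  C=14
Turnaround(A) = completion − arrival = 2 − 0 = 2

2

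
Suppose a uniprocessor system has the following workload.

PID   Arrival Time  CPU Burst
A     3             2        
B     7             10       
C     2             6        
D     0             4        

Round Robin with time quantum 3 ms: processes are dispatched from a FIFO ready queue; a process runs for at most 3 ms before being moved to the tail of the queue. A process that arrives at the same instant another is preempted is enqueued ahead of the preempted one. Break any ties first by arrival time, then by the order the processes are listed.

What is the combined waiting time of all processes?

Gantt: | D 0-3 | C 3-6 | A 6-8 | D 8-9 | C 9-12 | B 12-22 |
Completion: A=8  B=22  C=12  D=9
Waiting = turnaround − burst: A=3, B=5, C=4, D=5
Total waiting = 3 + 5 + 4 + 5 = 17

17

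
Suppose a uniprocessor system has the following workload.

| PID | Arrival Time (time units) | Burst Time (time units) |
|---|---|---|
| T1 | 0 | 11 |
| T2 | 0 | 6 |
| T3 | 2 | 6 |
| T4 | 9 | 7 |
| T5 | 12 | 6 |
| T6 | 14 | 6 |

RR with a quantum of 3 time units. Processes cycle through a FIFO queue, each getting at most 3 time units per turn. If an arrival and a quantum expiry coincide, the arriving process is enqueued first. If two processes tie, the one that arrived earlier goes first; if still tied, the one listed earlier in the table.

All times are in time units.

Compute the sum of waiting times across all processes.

Gantt: | T1 0-3 | T2 3-6 | T3 6-9 | T1 9-12 | T2 12-15 | T4 15-18 | T3 18-21 | T5 21-24 | T1 24-27 | T6 27-30 | T4 30-33 | T5 33-36 | T1 36-38 | T6 38-41 | T4 41-42 |
Completion: T1=38  T2=15  T3=21  T4=42  T5=36  T6=41
Waiting = turnaround − burst: T1=27, T2=9, T3=13, T4=26, T5=18, T6=21
Total waiting = 27 + 9 + 13 + 26 + 18 + 21 = 114

114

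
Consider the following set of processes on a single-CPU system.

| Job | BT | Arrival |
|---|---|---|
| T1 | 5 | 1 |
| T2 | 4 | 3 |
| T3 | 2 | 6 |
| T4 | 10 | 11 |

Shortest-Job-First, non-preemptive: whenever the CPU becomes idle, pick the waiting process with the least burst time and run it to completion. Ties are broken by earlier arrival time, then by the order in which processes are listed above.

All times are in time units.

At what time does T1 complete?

Timeline: | idle 0-1 | T1 1-6 | T3 6-8 | T2 8-12 | T4 12-22 |
Completion: T1=6  T2=12  T3=8  T4=22
Turnaround (C−A): T1=5  T2=9  T3=2  T4=11

6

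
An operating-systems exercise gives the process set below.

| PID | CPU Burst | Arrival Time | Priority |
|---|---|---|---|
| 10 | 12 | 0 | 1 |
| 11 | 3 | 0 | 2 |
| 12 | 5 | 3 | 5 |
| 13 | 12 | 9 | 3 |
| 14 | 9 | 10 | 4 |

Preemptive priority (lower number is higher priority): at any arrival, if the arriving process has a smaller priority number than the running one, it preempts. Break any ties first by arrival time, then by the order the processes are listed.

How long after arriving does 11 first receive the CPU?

Gantt: | 10 0-12 | 11 12-15 | 13 15-27 | 14 27-36 | 12 36-41 |
Completion: 10=12  11=15  12=41  13=27  14=36
Response(11) = first start − arrival = 12 − 0 = 12

12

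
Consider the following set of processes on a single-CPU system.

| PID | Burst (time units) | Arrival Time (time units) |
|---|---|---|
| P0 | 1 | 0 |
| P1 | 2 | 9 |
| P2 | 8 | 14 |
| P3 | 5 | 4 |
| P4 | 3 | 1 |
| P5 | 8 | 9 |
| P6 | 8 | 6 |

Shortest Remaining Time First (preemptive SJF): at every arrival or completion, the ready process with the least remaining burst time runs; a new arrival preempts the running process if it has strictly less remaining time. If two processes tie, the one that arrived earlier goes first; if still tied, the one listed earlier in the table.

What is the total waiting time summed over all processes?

28

Gantt: | P0 0-1 | P4 1-4 | P3 4-9 | P1 9-11 | P6 11-19 | P5 19-27 | P2 27-35 |
Completion: P0=1  P1=11  P2=35  P3=9  P4=4  P5=27  P6=19
Turnaround (C−A): P0=1  P1=2  P2=21  P3=5  P4=3  P5=18  P6=13
Waiting = turnaround − burst: P0=0, P1=0, P2=13, P3=0, P4=0, P5=10, P6=5
Total waiting = 0 + 0 + 13 + 0 + 0 + 10 + 5 = 28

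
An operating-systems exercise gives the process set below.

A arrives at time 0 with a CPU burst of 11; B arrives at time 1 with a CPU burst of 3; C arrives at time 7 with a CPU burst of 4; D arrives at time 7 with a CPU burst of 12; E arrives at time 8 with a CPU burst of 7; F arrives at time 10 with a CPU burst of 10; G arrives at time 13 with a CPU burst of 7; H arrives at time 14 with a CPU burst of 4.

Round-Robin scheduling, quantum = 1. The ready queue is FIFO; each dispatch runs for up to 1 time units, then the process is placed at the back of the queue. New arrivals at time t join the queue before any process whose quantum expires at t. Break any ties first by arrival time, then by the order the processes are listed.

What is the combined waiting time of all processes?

210

Schedule: | A 0-1 | B 1-2 | A 2-3 | B 3-4 | A 4-5 | B 5-6 | A 6-7 | C 7-8 | D 8-9 | A 9-10 | E 10-11 | C 11-12 | D 12-13 | F 13-14 | A 14-15 | E 15-16 | C 16-17 | G 17-18 | D 18-19 | H 19-20 | F 20-21 | A 21-22 | E 22-23 | C 23-24 | G 24-25 | D 25-26 | H 26-27 | F 27-28 | A 28-29 | E 29-30 | G 30-31 | D 31-32 | H 32-33 | F 33-34 | A 34-35 | E 35-36 | G 36-37 | D 37-38 | H 38-39 | F 39-40 | A 40-41 | E 41-42 | G 42-43 | D 43-44 | F 44-45 | A 45-46 | E 46-47 | G 47-48 | D 48-49 | F 49-50 | G 50-51 | D 51-52 | F 52-53 | D 53-54 | F 54-55 | D 55-56 | F 56-57 | D 57-58 |
Completion: A=46  B=6  C=24  D=58  E=47  F=57  G=51  H=39
Turnaround (C−A): A=46  B=5  C=17  D=51  E=39  F=47  G=38  H=25
Waiting = turnaround − burst: A=35, B=2, C=13, D=39, E=32, F=37, G=31, H=21
Total waiting = 35 + 2 + 13 + 39 + 32 + 37 + 31 + 21 = 210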